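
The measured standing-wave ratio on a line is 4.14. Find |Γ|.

|Γ| ≈ 0.611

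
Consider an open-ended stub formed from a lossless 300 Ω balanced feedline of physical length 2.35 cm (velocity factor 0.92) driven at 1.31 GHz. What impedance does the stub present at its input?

λ = v/f = 0.92·c / 1.31 GHz = 0.211 m
βl = 2π·l/λ = 2π × 0.112 = 40.2°
tan(βl) = 0.844
For an open-ended stub, Z_in = −jZ_0·cot(βl) = −jZ_0/tan(βl)

Z_in ≈ −j356 Ω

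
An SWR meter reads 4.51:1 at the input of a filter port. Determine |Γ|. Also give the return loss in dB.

|Γ| ≈ 0.637; return loss ≈ 3.92 dB

|Γ| = (S − 1)/(S + 1) = (4.51 − 1)/(4.51 + 1) = 3.51/5.51
RL = −20·log₁₀|Γ| = −20·log₁₀(0.637)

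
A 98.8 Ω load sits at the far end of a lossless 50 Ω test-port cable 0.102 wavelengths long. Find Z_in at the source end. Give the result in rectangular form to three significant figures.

βl = 2π × 0.102 = 36.7°
tan(βl) = tan(36.7°) = 0.746
Z_in = Z_0·(Z_L + jZ_0·tanβl)/(Z_0 + jZ_L·tanβl)
     = 50·(98.8 + j37.3)/(50 + j73.7)

Z_in ≈ 48.5 − j34.1 Ω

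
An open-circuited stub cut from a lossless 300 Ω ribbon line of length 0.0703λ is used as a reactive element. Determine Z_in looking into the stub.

βl = 2π × 0.0703 = 25.3°
tan(βl) = 0.473
For an open-circuited stub, Z_in = −jZ_0·cot(βl) = −jZ_0/tan(βl)

Z_in ≈ −j634 Ω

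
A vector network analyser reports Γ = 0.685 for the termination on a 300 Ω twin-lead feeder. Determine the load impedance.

Z_L ≈ 1600 Ω

Z_L = Z_0·(1 + Γ)/(1 − Γ) = 300·(1.69)/(0.315)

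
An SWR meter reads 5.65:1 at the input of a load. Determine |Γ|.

|Γ| ≈ 0.699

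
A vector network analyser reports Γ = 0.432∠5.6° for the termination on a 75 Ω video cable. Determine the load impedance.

Z_L = Z_0·(1 + Γ)/(1 − Γ) = 75·(1.43 + j0.0422)/(0.57 − j0.0422)

Z_L ≈ 187 + j19.4 Ω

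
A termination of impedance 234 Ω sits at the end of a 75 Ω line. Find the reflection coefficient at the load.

Γ = 0.515

Γ = (Z_L − Z_0)/(Z_L + Z_0) = (234 − 75)/(234 + 75) = 159/309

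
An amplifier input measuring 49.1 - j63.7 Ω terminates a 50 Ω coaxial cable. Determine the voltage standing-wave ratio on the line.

Γ = (Z_L − Z_0)/(Z_L + Z_0) = (-0.9 − j63.7)/(99.1 − j63.7)
|Γ| = 63.7/118 = 0.541
VSWR = (1 + |Γ|)/(1 − |Γ|) = 1.54/0.459

VSWR ≈ 3.36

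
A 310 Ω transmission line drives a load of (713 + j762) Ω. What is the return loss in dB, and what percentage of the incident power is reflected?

Γ = (403 + j762)/(1023 + j762), |Γ| = 0.676
RL = −20·log₁₀(0.676) = 3.4 dB
P_refl/P_inc = |Γ|² = 0.457

RL ≈ 3.4 dB; 45.7% of incident power reflected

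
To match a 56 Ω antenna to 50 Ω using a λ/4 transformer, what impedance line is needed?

Z_qwt = √(Z_0·R_L) = √(50 × 56) = √2800

Z_qwt ≈ 52.9 Ω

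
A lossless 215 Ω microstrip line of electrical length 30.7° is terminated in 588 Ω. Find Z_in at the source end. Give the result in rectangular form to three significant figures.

Z_in ≈ 219 − j227 Ω

tan(βl) = tan(30.7°) = 0.594
Z_in = Z_0·(Z_L + jZ_0·tanβl)/(Z_0 + jZ_L·tanβl)
     = 215·(588 + j128)/(215 + j349)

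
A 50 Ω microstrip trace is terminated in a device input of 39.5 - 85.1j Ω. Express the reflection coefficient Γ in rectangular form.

Γ ≈ 0.413 − j0.558

Γ = (Z_L − Z_0)/(Z_L + Z_0) = (-10.5 − j85.1)/(89.5 − j85.1)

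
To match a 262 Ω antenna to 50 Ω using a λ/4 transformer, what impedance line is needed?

Z_qwt ≈ 114 Ω

Z_qwt = √(Z_0·R_L) = √(50 × 262) = √13100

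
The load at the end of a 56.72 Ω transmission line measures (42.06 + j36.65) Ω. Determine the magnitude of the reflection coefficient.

Γ = (Z_L − Z_0)/(Z_L + Z_0) = (-14.66 + j36.65)/(98.78 + j36.65)
|Γ| = 39.5/105

|Γ| ≈ 0.375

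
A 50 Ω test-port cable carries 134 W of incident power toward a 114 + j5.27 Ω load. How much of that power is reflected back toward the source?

P_reflected ≈ 20.5 W

|Γ| = |(64 + j5.27)/(164 + j5.27)| = 0.391
|Γ|² = 0.153
P_refl = |Γ|²·P_inc = 20.5 W, P_del = (1 − |Γ|²)·P_inc = 113 W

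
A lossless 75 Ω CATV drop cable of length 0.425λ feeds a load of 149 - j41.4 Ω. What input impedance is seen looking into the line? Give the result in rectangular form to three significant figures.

Z_in ≈ 122 + j60.7 Ω

βl = 2π × 0.425 = 153°
tan(βl) = tan(153°) = -0.51
Z_in = Z_0·(Z_L + jZ_0·tanβl)/(Z_0 + jZ_L·tanβl)
     = 75·(149 − j79.6)/(53.9 − j75.9)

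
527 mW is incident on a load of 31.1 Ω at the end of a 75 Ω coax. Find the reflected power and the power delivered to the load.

Γ = (31.1 − 75)/(31.1 + 75) = -0.414
|Γ|² = 0.171
P_refl = |Γ|²·P_inc = 90.2 mW, P_del = (1 − |Γ|²)·P_inc = 437 mW

P_reflected ≈ 90.2 mW; P_delivered ≈ 437 mW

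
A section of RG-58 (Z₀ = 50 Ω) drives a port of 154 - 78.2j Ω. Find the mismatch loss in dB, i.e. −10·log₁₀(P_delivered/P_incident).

mismatch loss ≈ 1.9 dB

Γ = (104 − j78.2)/(204 − j78.2), |Γ| = 0.596
|Γ|² = 0.355, so P_del/P_inc = 1 − |Γ|² = 0.645
ML = −10·log₁₀(1 − |Γ|²)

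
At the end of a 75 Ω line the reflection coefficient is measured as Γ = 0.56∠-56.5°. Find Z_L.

Z_L ≈ 74 − j101 Ω

Z_L = Z_0·(1 + Γ)/(1 − Γ) = 75·(1.31 − j0.467)/(0.691 + j0.467)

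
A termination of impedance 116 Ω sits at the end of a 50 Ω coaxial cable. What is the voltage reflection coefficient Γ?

Γ = (Z_L − Z_0)/(Z_L + Z_0) = (116 − 50)/(116 + 50) = 66/166

Γ = 0.398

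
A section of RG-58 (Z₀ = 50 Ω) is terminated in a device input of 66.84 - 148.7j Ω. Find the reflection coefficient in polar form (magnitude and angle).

Γ ≈ 0.791 ∠ -31.7°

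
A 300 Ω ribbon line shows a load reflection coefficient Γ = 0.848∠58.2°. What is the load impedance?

Z_L ≈ 102 + j524 Ω

Z_L = Z_0·(1 + Γ)/(1 − Γ) = 300·(1.45 + j0.721)/(0.553 − j0.721)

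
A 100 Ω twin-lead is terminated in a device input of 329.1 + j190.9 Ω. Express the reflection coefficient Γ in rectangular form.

Γ ≈ 0.611 + j0.173

Γ = (Z_L − Z_0)/(Z_L + Z_0) = (229.1 + j190.9)/(429.1 + j190.9)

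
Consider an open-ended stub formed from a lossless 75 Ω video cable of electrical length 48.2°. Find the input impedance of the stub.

Z_in ≈ −j67.1 Ω

tan(βl) = 1.12
For an open-ended stub, Z_in = −jZ_0·cot(βl) = −jZ_0/tan(βl)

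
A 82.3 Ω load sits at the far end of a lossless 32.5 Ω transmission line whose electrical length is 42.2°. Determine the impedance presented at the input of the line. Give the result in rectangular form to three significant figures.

Z_in ≈ 23.9 − j25.4 Ω

tan(βl) = tan(42.2°) = 0.907
Z_in = Z_0·(Z_L + jZ_0·tanβl)/(Z_0 + jZ_L·tanβl)
     = 32.5·(82.3 + j29.5)/(32.5 + j74.6)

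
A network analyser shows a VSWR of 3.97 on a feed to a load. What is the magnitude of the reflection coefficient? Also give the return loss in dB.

|Γ| ≈ 0.598; return loss ≈ 4.47 dB

|Γ| = (S − 1)/(S + 1) = (3.97 − 1)/(3.97 + 1) = 2.97/4.97
RL = −20·log₁₀|Γ| = −20·log₁₀(0.598)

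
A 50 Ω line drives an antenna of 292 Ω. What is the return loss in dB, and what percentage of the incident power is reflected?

RL ≈ 3 dB; 50.1% of incident power reflected

Γ = (292 − 50)/(292 + 50) = 0.708
RL = −20·log₁₀(0.708) = 3 dB
P_refl/P_inc = |Γ|² = 0.501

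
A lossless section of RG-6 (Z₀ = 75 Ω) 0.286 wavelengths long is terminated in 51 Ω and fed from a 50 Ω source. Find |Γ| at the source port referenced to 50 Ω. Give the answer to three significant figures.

βl = 2π × 0.286 = 103°
tan(βl) = -4.35
Z_in = Z_0·(Z_L + jZ_0·tanβl)/(Z_0 + jZ_L·tanβl) = 104 − j18 Ω
Γ_s = (Z_in − Z_s)/(Z_in + Z_s) = (54.2 − j18)/(154 − j18), |Γ_s| = 0.368

|Γ| ≈ 0.368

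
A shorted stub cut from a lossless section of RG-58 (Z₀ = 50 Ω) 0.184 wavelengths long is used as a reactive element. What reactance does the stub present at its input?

βl = 2π × 0.184 = 66.2°
tan(βl) = 2.27
For a shorted stub, Z_in = jZ_0·tan(βl)

X_in ≈ 114 Ω (inductive)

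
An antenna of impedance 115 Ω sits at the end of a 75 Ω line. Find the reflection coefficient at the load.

Γ = (Z_L − Z_0)/(Z_L + Z_0) = (115 − 75)/(115 + 75) = 40/190

Γ = 0.211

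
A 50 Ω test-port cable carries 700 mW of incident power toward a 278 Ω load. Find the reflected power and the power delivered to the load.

P_reflected ≈ 338 mW; P_delivered ≈ 362 mW

Γ = (278 − 50)/(278 + 50) = 0.695
|Γ|² = 0.483
P_refl = |Γ|²·P_inc = 338 mW, P_del = (1 − |Γ|²)·P_inc = 362 mW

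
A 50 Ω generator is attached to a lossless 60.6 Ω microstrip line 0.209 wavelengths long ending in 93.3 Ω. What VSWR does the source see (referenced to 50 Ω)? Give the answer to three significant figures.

VSWR ≈ 1.33

βl = 2π × 0.209 = 75.2°
tan(βl) = 3.8
Z_in = Z_0·(Z_L + jZ_0·tanβl)/(Z_0 + jZ_L·tanβl) = 40.9 − j8.97 Ω
Γ_s = (Z_in − Z_s)/(Z_in + Z_s) = (-9.1 − j8.97)/(90.9 − j8.97), |Γ_s| = 0.14
VSWR = (1 + |Γ_s|)/(1 − |Γ_s|)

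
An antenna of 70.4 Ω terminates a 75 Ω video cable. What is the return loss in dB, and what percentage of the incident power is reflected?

Γ = (70.4 − 75)/(70.4 + 75) = -0.0316
RL = −20·log₁₀(0.0316) = 30 dB
P_refl/P_inc = |Γ|² = 0.001

RL ≈ 30 dB; 0.1% of incident power reflected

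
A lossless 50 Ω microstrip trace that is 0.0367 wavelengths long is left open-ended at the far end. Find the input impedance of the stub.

βl = 2π × 0.0367 = 13.2°
tan(βl) = 0.235
For an open-ended stub, Z_in = −jZ_0·cot(βl) = −jZ_0/tan(βl)

Z_in ≈ −j213 Ω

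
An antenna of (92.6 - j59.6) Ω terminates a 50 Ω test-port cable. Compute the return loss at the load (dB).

RL ≈ 6.48 dB

Γ = (42.6 − j59.6)/(142.6 − j59.6), |Γ| = 0.474
RL = −20·log₁₀|Γ| = −20·log₁₀(0.474)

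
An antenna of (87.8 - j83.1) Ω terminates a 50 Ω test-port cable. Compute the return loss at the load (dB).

RL ≈ 4.92 dB

Γ = (37.8 − j83.1)/(137.8 − j83.1), |Γ| = 0.567
RL = −20·log₁₀|Γ| = −20·log₁₀(0.567)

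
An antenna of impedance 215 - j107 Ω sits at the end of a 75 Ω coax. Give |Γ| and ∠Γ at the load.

Γ = (Z_L − Z_0)/(Z_L + Z_0) = (140 − j107)/(290 − j107)
|Γ| = 176/309 = 0.57

Γ ≈ 0.57 ∠ -17.1°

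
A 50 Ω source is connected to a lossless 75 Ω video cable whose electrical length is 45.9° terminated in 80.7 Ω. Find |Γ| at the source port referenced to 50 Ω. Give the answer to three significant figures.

tan(βl) = 1.03
Z_in = Z_0·(Z_L + jZ_0·tanβl)/(Z_0 + jZ_L·tanβl) = 74.6 − j5.47 Ω
Γ_s = (Z_in − Z_s)/(Z_in + Z_s) = (24.6 − j5.47)/(125 − j5.47), |Γ_s| = 0.202

|Γ| ≈ 0.202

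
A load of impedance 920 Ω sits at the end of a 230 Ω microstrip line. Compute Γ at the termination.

Γ = 0.6

Γ = (Z_L − Z_0)/(Z_L + Z_0) = (920 − 230)/(920 + 230) = 690/1150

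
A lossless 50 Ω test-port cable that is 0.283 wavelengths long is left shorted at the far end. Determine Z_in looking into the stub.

βl = 2π × 0.283 = 102°
tan(βl) = -4.75
For a shorted stub, Z_in = jZ_0·tan(βl)

Z_in ≈ −j238 Ω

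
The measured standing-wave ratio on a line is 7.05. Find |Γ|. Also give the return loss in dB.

|Γ| ≈ 0.752; return loss ≈ 2.48 dB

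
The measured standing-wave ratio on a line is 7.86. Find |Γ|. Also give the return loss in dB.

|Γ| = (S − 1)/(S + 1) = (7.86 − 1)/(7.86 + 1) = 6.86/8.86
RL = −20·log₁₀|Γ| = −20·log₁₀(0.774)

|Γ| ≈ 0.774; return loss ≈ 2.22 dB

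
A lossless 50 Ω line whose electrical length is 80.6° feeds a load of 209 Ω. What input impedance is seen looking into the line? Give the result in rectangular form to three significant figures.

Z_in ≈ 12.3 − j7.79 Ω

tan(βl) = tan(80.6°) = 6.04
Z_in = Z_0·(Z_L + jZ_0·tanβl)/(Z_0 + jZ_L·tanβl)
     = 50·(209 + j302)/(50 + j1260)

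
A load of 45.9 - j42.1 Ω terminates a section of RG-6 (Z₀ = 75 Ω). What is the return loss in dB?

RL ≈ 7.96 dB

Γ = (-29.1 − j42.1)/(120.9 − j42.1), |Γ| = 0.4
RL = −20·log₁₀|Γ| = −20·log₁₀(0.4)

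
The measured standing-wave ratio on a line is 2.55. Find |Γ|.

|Γ| ≈ 0.437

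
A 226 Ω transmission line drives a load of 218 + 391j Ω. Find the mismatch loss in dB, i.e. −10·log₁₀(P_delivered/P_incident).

Γ = (-8 + j391)/(444 + j391), |Γ| = 0.661
|Γ|² = 0.437, so P_del/P_inc = 1 − |Γ|² = 0.563
ML = −10·log₁₀(1 − |Γ|²)

mismatch loss ≈ 2.49 dB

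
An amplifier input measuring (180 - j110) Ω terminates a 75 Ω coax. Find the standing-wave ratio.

Γ = (Z_L − Z_0)/(Z_L + Z_0) = (105 − j110)/(255 − j110)
|Γ| = 152/278 = 0.548
VSWR = (1 + |Γ|)/(1 − |Γ|) = 1.55/0.452

VSWR ≈ 3.42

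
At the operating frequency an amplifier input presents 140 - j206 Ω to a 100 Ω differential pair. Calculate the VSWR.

VSWR ≈ 4.94

Γ = (Z_L − Z_0)/(Z_L + Z_0) = (40 − j206)/(240 − j206)
|Γ| = 210/316 = 0.663
VSWR = (1 + |Γ|)/(1 − |Γ|) = 1.66/0.337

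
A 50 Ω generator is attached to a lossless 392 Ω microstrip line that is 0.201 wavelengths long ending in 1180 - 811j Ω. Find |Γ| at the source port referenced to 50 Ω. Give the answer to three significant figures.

βl = 2π × 0.201 = 72.4°
tan(βl) = 3.14
Z_in = Z_0·(Z_L + jZ_0·tanβl)/(Z_0 + jZ_L·tanβl) = 88 − j54.8 Ω
Γ_s = (Z_in − Z_s)/(Z_in + Z_s) = (38 − j54.8)/(138 − j54.8), |Γ_s| = 0.449

|Γ| ≈ 0.449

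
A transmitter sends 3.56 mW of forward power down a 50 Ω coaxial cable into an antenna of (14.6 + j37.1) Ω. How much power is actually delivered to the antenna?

P_delivered ≈ 1.87 mW

|Γ| = |(-35.4 + j37.1)/(64.6 + j37.1)| = 0.688
|Γ|² = 0.474
P_refl = |Γ|²·P_inc = 1.69 mW, P_del = (1 − |Γ|²)·P_inc = 1.87 mW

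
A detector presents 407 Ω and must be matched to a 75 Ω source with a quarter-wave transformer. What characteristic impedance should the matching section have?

Z_qwt = √(Z_0·R_L) = √(75 × 407) = √30520

Z_qwt ≈ 175 Ω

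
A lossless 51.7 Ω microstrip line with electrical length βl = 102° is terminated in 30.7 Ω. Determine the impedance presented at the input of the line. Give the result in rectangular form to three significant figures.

tan(βl) = tan(102°) = -4.7
Z_in = Z_0·(Z_L + jZ_0·tanβl)/(Z_0 + jZ_L·tanβl)
     = 51.7·(30.7 − j243)/(51.7 − j144)

Z_in ≈ 80.7 − j17.9 Ω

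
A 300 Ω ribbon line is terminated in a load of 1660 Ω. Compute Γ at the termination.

Γ = (Z_L − Z_0)/(Z_L + Z_0) = (1660 − 300)/(1660 + 300) = 1360/1960

Γ = 0.694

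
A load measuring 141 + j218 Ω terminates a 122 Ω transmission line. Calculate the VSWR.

Γ = (Z_L − Z_0)/(Z_L + Z_0) = (19 + j218)/(263 + j218)
|Γ| = 219/342 = 0.641
VSWR = (1 + |Γ|)/(1 − |Γ|) = 1.64/0.359

VSWR ≈ 4.56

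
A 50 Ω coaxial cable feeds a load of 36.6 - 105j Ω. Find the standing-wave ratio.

VSWR ≈ 8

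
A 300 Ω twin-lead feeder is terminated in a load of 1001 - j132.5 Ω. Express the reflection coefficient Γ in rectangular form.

Γ ≈ 0.544 − j0.0465

Γ = (Z_L − Z_0)/(Z_L + Z_0) = (701 − j132.5)/(1301 − j132.5)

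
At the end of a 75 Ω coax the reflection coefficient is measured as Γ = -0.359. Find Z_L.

Z_L = Z_0·(1 + Γ)/(1 − Γ) = 75·(0.641)/(1.36)

Z_L ≈ 35.4 Ω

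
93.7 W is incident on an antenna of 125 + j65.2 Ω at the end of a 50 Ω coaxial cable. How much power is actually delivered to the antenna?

P_delivered ≈ 67.2 W

|Γ| = |(75 + j65.2)/(175 + j65.2)| = 0.532
|Γ|² = 0.283
P_refl = |Γ|²·P_inc = 26.5 W, P_del = (1 − |Γ|²)·P_inc = 67.2 W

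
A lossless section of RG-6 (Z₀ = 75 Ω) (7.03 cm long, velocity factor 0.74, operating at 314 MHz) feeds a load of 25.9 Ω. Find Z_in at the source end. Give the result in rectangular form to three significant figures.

Z_in ≈ 37.1 + j44.9 Ω

λ = v/f = 0.74·c / 314 MHz = 0.707 m
βl = 2π·l/λ = 2π × 0.0994 = 35.8°
tan(βl) = tan(35.8°) = 0.721
Z_in = Z_0·(Z_L + jZ_0·tanβl)/(Z_0 + jZ_L·tanβl)
     = 75·(25.9 + j54.1)/(75 + j18.7)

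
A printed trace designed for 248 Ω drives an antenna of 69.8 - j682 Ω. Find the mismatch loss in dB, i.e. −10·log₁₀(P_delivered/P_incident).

Γ = (-178.2 − j682)/(317.8 − j682), |Γ| = 0.937
|Γ|² = 0.878, so P_del/P_inc = 1 − |Γ|² = 0.122
ML = −10·log₁₀(1 − |Γ|²)

mismatch loss ≈ 9.13 dB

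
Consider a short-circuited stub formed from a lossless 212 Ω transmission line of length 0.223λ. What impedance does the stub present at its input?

Z_in ≈ +j1240 Ω

βl = 2π × 0.223 = 80.3°
tan(βl) = 5.84
For a short-circuited stub, Z_in = jZ_0·tan(βl)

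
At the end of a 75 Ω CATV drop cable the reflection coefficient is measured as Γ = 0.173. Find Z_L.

Z_L ≈ 106 Ω

Z_L = Z_0·(1 + Γ)/(1 − Γ) = 75·(1.17)/(0.827)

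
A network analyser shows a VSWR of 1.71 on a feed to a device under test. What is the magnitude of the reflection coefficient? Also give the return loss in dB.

|Γ| ≈ 0.262; return loss ≈ 11.6 dB

|Γ| = (S − 1)/(S + 1) = (1.71 − 1)/(1.71 + 1) = 0.71/2.71
RL = −20·log₁₀|Γ| = −20·log₁₀(0.262)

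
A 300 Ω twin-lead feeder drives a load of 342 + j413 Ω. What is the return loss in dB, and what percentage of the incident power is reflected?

Γ = (42 + j413)/(642 + j413), |Γ| = 0.544
RL = −20·log₁₀(0.544) = 5.29 dB
P_refl/P_inc = |Γ|² = 0.296

RL ≈ 5.29 dB; 29.6% of incident power reflected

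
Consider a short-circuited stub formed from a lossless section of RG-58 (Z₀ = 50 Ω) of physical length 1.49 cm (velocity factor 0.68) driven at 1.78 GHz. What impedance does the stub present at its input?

λ = v/f = 0.68·c / 1.78 GHz = 0.115 m
βl = 2π·l/λ = 2π × 0.13 = 46.8°
tan(βl) = 1.07
For a short-circuited stub, Z_in = jZ_0·tan(βl)

Z_in ≈ +j53.3 Ω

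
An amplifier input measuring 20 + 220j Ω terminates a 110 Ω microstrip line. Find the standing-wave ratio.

VSWR ≈ 27.6

Γ = (Z_L − Z_0)/(Z_L + Z_0) = (-90 + j220)/(130 + j220)
|Γ| = 238/256 = 0.93
VSWR = (1 + |Γ|)/(1 − |Γ|) = 1.93/0.0698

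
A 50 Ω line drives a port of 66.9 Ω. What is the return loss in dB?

Γ = (66.9 − 50)/(66.9 + 50) = 0.145
RL = −20·log₁₀|Γ| = −20·log₁₀(0.145)

RL ≈ 16.8 dB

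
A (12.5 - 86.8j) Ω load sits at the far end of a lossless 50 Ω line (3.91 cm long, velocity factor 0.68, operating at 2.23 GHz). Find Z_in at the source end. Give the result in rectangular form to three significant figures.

λ = v/f = 0.68·c / 2.23 GHz = 0.0915 m
βl = 2π·l/λ = 2π × 0.427 = 154°
tan(βl) = tan(154°) = -0.491
Z_in = Z_0·(Z_L + jZ_0·tanβl)/(Z_0 + jZ_L·tanβl)
     = 50·(12.5 − j111)/(7.42 − j6.13)

Z_in ≈ 418 − j404 Ω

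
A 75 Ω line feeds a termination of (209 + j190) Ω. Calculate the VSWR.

Γ = (Z_L − Z_0)/(Z_L + Z_0) = (134 + j190)/(284 + j190)
|Γ| = 232/342 = 0.68
VSWR = (1 + |Γ|)/(1 − |Γ|) = 1.68/0.32

VSWR ≈ 5.26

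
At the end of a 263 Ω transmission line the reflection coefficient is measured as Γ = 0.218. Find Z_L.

Z_L ≈ 410 Ω

Z_L = Z_0·(1 + Γ)/(1 − Γ) = 263·(1.22)/(0.782)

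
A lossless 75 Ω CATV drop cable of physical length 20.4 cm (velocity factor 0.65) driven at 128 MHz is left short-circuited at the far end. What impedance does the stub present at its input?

Z_in ≈ +j83.9 Ω

λ = v/f = 0.65·c / 128 MHz = 1.52 m
βl = 2π·l/λ = 2π × 0.134 = 48.2°
tan(βl) = 1.12
For a short-circuited stub, Z_in = jZ_0·tan(βl)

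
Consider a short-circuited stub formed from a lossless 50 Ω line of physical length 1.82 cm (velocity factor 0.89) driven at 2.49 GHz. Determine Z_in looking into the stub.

Z_in ≈ +j90.6 Ω

λ = v/f = 0.89·c / 2.49 GHz = 0.107 m
βl = 2π·l/λ = 2π × 0.17 = 61.1°
tan(βl) = 1.81
For a short-circuited stub, Z_in = jZ_0·tan(βl)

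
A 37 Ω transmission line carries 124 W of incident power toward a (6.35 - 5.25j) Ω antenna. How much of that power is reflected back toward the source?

|Γ| = |(-30.65 − j5.25)/(43.35 − j5.25)| = 0.712
|Γ|² = 0.507
P_refl = |Γ|²·P_inc = 62.9 W, P_del = (1 − |Γ|²)·P_inc = 61.1 W

P_reflected ≈ 62.9 W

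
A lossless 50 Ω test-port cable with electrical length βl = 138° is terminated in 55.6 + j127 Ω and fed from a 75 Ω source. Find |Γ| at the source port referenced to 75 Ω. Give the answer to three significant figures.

|Γ| ≈ 0.818

tan(βl) = -0.9
Z_in = Z_0·(Z_L + jZ_0·tanβl)/(Z_0 + jZ_L·tanβl) = 8.53 + j27.5 Ω
Γ_s = (Z_in − Z_s)/(Z_in + Z_s) = (-66.5 + j27.5)/(83.5 + j27.5), |Γ_s| = 0.818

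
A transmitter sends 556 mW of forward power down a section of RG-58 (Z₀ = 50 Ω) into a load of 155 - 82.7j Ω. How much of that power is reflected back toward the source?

|Γ| = |(105 − j82.7)/(205 − j82.7)| = 0.605
|Γ|² = 0.366
P_refl = |Γ|²·P_inc = 203 mW, P_del = (1 − |Γ|²)·P_inc = 353 mW

P_reflected ≈ 203 mW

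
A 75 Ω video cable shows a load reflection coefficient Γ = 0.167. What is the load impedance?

Z_L = Z_0·(1 + Γ)/(1 − Γ) = 75·(1.17)/(0.833)

Z_L ≈ 105 Ω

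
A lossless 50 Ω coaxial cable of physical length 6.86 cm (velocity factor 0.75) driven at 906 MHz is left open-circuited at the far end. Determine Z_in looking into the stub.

λ = v/f = 0.75·c / 906 MHz = 0.248 m
βl = 2π·l/λ = 2π × 0.276 = 99.4°
tan(βl) = -6.01
For an open-circuited stub, Z_in = −jZ_0·cot(βl) = −jZ_0/tan(βl)

Z_in ≈ +j8.32 Ω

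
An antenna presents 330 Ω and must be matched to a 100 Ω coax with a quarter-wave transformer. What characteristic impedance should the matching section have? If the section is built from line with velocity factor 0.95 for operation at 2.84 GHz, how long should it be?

Z_qwt ≈ 182 Ω; length ≈ 2.51 cm

Z_qwt = √(Z_0·R_L) = √(100 × 330) = √33000
λ = 0.95·c/f = 0.1 m, so l = λ/4 = 0.0251 m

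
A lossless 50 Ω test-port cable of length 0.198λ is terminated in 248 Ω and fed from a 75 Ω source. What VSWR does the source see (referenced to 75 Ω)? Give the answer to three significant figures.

VSWR ≈ 7.02

βl = 2π × 0.198 = 71.3°
tan(βl) = 2.95
Z_in = Z_0·(Z_L + jZ_0·tanβl)/(Z_0 + jZ_L·tanβl) = 11.2 − j16.2 Ω
Γ_s = (Z_in − Z_s)/(Z_in + Z_s) = (-63.8 − j16.2)/(86.2 − j16.2), |Γ_s| = 0.751
VSWR = (1 + |Γ_s|)/(1 − |Γ_s|)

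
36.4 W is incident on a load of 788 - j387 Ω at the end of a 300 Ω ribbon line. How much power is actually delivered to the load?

|Γ| = |(488 − j387)/(1088 − j387)| = 0.539
|Γ|² = 0.291
P_refl = |Γ|²·P_inc = 10.6 W, P_del = (1 − |Γ|²)·P_inc = 25.8 W

P_delivered ≈ 25.8 W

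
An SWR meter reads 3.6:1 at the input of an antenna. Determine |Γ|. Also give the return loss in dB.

|Γ| = (S − 1)/(S + 1) = (3.6 − 1)/(3.6 + 1) = 2.6/4.6
RL = −20·log₁₀|Γ| = −20·log₁₀(0.565)

|Γ| ≈ 0.565; return loss ≈ 4.96 dB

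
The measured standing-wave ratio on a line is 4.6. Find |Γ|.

|Γ| ≈ 0.643

|Γ| = (S − 1)/(S + 1) = (4.6 − 1)/(4.6 + 1) = 3.6/5.6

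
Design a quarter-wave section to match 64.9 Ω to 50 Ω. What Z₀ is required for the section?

Z_qwt ≈ 57 Ω

Z_qwt = √(Z_0·R_L) = √(50 × 64.9) = √3245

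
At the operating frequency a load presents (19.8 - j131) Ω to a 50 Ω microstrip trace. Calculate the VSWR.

VSWR ≈ 20.2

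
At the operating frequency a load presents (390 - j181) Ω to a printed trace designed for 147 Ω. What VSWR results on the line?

Γ = (Z_L − Z_0)/(Z_L + Z_0) = (243 − j181)/(537 − j181)
|Γ| = 303/567 = 0.535
VSWR = (1 + |Γ|)/(1 − |Γ|) = 1.53/0.465

VSWR ≈ 3.3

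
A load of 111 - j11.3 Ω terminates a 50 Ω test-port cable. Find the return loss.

Γ = (61 − j11.3)/(161 − j11.3), |Γ| = 0.384
RL = −20·log₁₀|Γ| = −20·log₁₀(0.384)

RL ≈ 8.3 dB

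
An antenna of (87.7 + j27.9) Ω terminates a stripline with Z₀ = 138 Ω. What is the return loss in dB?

Γ = (-50.3 + j27.9)/(225.7 + j27.9), |Γ| = 0.253
RL = −20·log₁₀|Γ| = −20·log₁₀(0.253)

RL ≈ 11.9 dB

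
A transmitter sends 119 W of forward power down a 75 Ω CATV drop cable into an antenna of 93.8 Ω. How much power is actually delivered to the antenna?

Γ = (93.8 − 75)/(93.8 + 75) = 0.111
|Γ|² = 0.0124
P_refl = |Γ|²·P_inc = 1.48 W, P_del = (1 − |Γ|²)·P_inc = 118 W

P_delivered ≈ 118 W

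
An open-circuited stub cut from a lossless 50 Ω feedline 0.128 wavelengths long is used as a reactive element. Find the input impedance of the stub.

Z_in ≈ −j48.1 Ω

βl = 2π × 0.128 = 46.1°
tan(βl) = 1.04
For an open-circuited stub, Z_in = −jZ_0·cot(βl) = −jZ_0/tan(βl)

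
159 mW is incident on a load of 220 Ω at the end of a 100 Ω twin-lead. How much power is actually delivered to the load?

Γ = (220 − 100)/(220 + 100) = 0.375
|Γ|² = 0.141
P_refl = |Γ|²·P_inc = 22.4 mW, P_del = (1 − |Γ|²)·P_inc = 137 mW

P_delivered ≈ 137 mW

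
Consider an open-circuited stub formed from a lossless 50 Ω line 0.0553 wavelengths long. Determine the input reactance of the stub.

X_in ≈ -138 Ω (capacitive)

βl = 2π × 0.0553 = 19.9°
tan(βl) = 0.362
For an open-circuited stub, Z_in = −jZ_0·cot(βl) = −jZ_0/tan(βl)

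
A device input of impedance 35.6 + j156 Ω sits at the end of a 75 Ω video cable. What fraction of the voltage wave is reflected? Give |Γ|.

Γ = (Z_L − Z_0)/(Z_L + Z_0) = (-39.4 + j156)/(110.6 + j156)
|Γ| = 161/191

|Γ| ≈ 0.841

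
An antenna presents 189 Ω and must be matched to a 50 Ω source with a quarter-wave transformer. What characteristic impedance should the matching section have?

Z_qwt ≈ 97.2 Ω

Z_qwt = √(Z_0·R_L) = √(50 × 189) = √9450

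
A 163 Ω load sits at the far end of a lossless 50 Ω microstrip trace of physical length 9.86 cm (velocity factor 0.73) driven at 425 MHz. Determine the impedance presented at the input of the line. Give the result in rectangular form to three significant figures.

Z_in ≈ 17.4 − j17.2 Ω

λ = v/f = 0.73·c / 425 MHz = 0.515 m
βl = 2π·l/λ = 2π × 0.191 = 68.9°
tan(βl) = tan(68.9°) = 2.59
Z_in = Z_0·(Z_L + jZ_0·tanβl)/(Z_0 + jZ_L·tanβl)
     = 50·(163 + j129)/(50 + j422)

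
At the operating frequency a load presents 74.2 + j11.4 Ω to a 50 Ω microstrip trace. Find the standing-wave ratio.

Γ = (Z_L − Z_0)/(Z_L + Z_0) = (24.2 + j11.4)/(124.2 + j11.4)
|Γ| = 26.8/125 = 0.214
VSWR = (1 + |Γ|)/(1 − |Γ|) = 1.21/0.786

VSWR ≈ 1.55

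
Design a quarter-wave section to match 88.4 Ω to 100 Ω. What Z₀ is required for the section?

Z_qwt ≈ 94 Ω

Z_qwt = √(Z_0·R_L) = √(100 × 88.4) = √8840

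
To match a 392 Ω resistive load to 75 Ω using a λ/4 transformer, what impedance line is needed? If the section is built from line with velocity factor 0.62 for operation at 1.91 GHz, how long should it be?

Z_qwt = √(Z_0·R_L) = √(75 × 392) = √29400
λ = 0.62·c/f = 0.0974 m, so l = λ/4 = 0.0243 m

Z_qwt ≈ 171 Ω; length ≈ 2.43 cm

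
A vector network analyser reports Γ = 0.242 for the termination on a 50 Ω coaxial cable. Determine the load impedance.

Z_L = Z_0·(1 + Γ)/(1 − Γ) = 50·(1.24)/(0.758)

Z_L ≈ 81.9 Ω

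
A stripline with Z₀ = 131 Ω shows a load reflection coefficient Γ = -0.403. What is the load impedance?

Z_L ≈ 55.7 Ω

Z_L = Z_0·(1 + Γ)/(1 − Γ) = 131·(0.597)/(1.4)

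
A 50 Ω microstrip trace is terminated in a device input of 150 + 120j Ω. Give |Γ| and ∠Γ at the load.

Γ = (Z_L − Z_0)/(Z_L + Z_0) = (100 + j120)/(200 + j120)
|Γ| = 156/233 = 0.67

Γ ≈ 0.67 ∠ 19.2°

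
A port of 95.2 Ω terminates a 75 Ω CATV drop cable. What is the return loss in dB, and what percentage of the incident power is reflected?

RL ≈ 18.5 dB; 1.41% of incident power reflected

Γ = (95.2 − 75)/(95.2 + 75) = 0.119
RL = −20·log₁₀(0.119) = 18.5 dB
P_refl/P_inc = |Γ|² = 0.0141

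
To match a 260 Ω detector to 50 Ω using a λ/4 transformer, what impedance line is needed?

Z_qwt = √(Z_0·R_L) = √(50 × 260) = √13000

Z_qwt ≈ 114 Ω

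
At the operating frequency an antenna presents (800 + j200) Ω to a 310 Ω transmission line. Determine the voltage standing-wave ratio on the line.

Γ = (Z_L − Z_0)/(Z_L + Z_0) = (490 + j200)/(1110 + j200)
|Γ| = 529/1130 = 0.469
VSWR = (1 + |Γ|)/(1 − |Γ|) = 1.47/0.531

VSWR ≈ 2.77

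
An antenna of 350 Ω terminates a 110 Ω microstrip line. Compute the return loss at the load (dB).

Γ = (350 − 110)/(350 + 110) = 0.522
RL = −20·log₁₀|Γ| = −20·log₁₀(0.522)

RL ≈ 5.65 dB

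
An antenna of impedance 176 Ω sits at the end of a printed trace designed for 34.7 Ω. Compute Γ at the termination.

Γ = 0.671

Γ = (Z_L − Z_0)/(Z_L + Z_0) = (176 − 34.7)/(176 + 34.7) = 141.3/210.7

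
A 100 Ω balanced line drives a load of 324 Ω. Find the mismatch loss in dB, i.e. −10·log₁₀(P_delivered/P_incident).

Γ = (324 − 100)/(324 + 100) = 0.528
|Γ|² = 0.279, so P_del/P_inc = 1 − |Γ|² = 0.721
ML = −10·log₁₀(1 − |Γ|²)

mismatch loss ≈ 1.42 dB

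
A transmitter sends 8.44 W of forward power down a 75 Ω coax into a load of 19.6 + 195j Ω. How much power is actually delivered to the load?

P_delivered ≈ 1.06 W

|Γ| = |(-55.4 + j195)/(94.6 + j195)| = 0.935
|Γ|² = 0.875
P_refl = |Γ|²·P_inc = 7.38 W, P_del = (1 − |Γ|²)·P_inc = 1.06 W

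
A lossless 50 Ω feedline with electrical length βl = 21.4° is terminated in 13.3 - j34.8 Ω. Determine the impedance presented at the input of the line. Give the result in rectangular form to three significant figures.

Z_in ≈ 9.41 − j12.7 Ω

tan(βl) = tan(21.4°) = 0.392
Z_in = Z_0·(Z_L + jZ_0·tanβl)/(Z_0 + jZ_L·tanβl)
     = 50·(13.3 − j15.2)/(63.6 + j5.21)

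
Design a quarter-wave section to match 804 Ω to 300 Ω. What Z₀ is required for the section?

Z_qwt = √(Z_0·R_L) = √(300 × 804) = √241200

Z_qwt ≈ 491 Ω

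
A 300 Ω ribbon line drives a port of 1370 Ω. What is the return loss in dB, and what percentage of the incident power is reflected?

RL ≈ 3.87 dB; 41.1% of incident power reflected

Γ = (1370 − 300)/(1370 + 300) = 0.641
RL = −20·log₁₀(0.641) = 3.87 dB
P_refl/P_inc = |Γ|² = 0.411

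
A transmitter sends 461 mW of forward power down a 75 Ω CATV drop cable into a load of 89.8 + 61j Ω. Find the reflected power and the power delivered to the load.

|Γ| = |(14.8 + j61)/(164.8 + j61)| = 0.357
|Γ|² = 0.128
P_refl = |Γ|²·P_inc = 58.8 mW, P_del = (1 − |Γ|²)·P_inc = 402 mW

P_reflected ≈ 58.8 mW; P_delivered ≈ 402 mW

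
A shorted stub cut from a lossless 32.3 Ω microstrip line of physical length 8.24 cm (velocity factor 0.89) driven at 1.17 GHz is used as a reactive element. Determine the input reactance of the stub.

X_in ≈ -38.5 Ω (capacitive)

λ = v/f = 0.89·c / 1.17 GHz = 0.228 m
βl = 2π·l/λ = 2π × 0.361 = 130°
tan(βl) = -1.19
For a shorted stub, Z_in = jZ_0·tan(βl)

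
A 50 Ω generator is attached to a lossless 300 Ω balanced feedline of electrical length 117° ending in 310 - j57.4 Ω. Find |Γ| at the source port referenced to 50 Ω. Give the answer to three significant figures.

|Γ| ≈ 0.745

tan(βl) = -1.96
Z_in = Z_0·(Z_L + jZ_0·tanβl)/(Z_0 + jZ_L·tanβl) = 334 + j50 Ω
Γ_s = (Z_in − Z_s)/(Z_in + Z_s) = (284 + j50)/(384 + j50), |Γ_s| = 0.745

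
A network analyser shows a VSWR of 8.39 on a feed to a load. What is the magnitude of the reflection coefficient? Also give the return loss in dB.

|Γ| = (S − 1)/(S + 1) = (8.39 − 1)/(8.39 + 1) = 7.39/9.39
RL = −20·log₁₀|Γ| = −20·log₁₀(0.787)

|Γ| ≈ 0.787; return loss ≈ 2.08 dB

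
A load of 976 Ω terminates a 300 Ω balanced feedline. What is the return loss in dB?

RL ≈ 5.52 dB

Γ = (976 − 300)/(976 + 300) = 0.53
RL = −20·log₁₀|Γ| = −20·log₁₀(0.53)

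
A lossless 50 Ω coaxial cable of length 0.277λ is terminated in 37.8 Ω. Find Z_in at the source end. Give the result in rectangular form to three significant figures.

βl = 2π × 0.277 = 99.7°
tan(βl) = tan(99.7°) = -5.84
Z_in = Z_0·(Z_L + jZ_0·tanβl)/(Z_0 + jZ_L·tanβl)
     = 50·(37.8 − j292)/(50 − j221)

Z_in ≈ 64.8 − j6.11 Ω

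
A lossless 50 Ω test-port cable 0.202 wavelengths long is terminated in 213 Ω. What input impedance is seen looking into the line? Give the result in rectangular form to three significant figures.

Z_in ≈ 12.8 − j14.6 Ω

βl = 2π × 0.202 = 72.7°
tan(βl) = tan(72.7°) = 3.21
Z_in = Z_0·(Z_L + jZ_0·tanβl)/(Z_0 + jZ_L·tanβl)
     = 50·(213 + j161)/(50 + j685)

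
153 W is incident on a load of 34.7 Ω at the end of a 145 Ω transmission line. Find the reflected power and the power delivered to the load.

Γ = (34.7 − 145)/(34.7 + 145) = -0.614
|Γ|² = 0.377
P_refl = |Γ|²·P_inc = 57.6 W, P_del = (1 − |Γ|²)·P_inc = 95.4 W

P_reflected ≈ 57.6 W; P_delivered ≈ 95.4 W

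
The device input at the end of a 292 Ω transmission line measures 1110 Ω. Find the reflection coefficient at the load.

Γ = (Z_L − Z_0)/(Z_L + Z_0) = (1110 − 292)/(1110 + 292) = 818/1402

Γ = 0.583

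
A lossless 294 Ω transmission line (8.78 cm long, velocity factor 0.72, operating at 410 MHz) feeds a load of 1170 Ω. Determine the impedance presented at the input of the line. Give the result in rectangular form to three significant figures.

Z_in ≈ 96.5 − j156 Ω

λ = v/f = 0.72·c / 410 MHz = 0.527 m
βl = 2π·l/λ = 2π × 0.167 = 60°
tan(βl) = tan(60°) = 1.73
Z_in = Z_0·(Z_L + jZ_0·tanβl)/(Z_0 + jZ_L·tanβl)
     = 294·(1170 + j509)/(294 + j2030)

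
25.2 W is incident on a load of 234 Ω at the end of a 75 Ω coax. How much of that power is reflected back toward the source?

Γ = (234 − 75)/(234 + 75) = 0.515
|Γ|² = 0.265
P_refl = |Γ|²·P_inc = 6.67 W, P_del = (1 − |Γ|²)·P_inc = 18.5 W

P_reflected ≈ 6.67 W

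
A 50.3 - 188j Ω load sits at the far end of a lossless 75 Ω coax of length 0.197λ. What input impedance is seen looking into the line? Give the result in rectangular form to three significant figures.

βl = 2π × 0.197 = 70.9°
tan(βl) = tan(70.9°) = 2.89
Z_in = Z_0·(Z_L + jZ_0·tanβl)/(Z_0 + jZ_L·tanβl)
     = 75·(50.3 + j28.8)/(619 + j145)

Z_in ≈ 6.56 + j1.95 Ω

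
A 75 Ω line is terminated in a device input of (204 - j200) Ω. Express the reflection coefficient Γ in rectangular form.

Γ ≈ 0.645 − j0.255

Γ = (Z_L − Z_0)/(Z_L + Z_0) = (129 − j200)/(279 − j200)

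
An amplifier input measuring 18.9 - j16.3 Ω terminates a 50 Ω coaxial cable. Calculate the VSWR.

VSWR ≈ 2.97

Γ = (Z_L − Z_0)/(Z_L + Z_0) = (-31.1 − j16.3)/(68.9 − j16.3)
|Γ| = 35.1/70.8 = 0.496
VSWR = (1 + |Γ|)/(1 − |Γ|) = 1.5/0.504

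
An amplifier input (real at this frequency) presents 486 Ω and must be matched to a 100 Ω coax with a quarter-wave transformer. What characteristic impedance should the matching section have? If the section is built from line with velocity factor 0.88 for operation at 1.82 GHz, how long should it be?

Z_qwt ≈ 220 Ω; length ≈ 3.63 cm

Z_qwt = √(Z_0·R_L) = √(100 × 486) = √48600
λ = 0.88·c/f = 0.145 m, so l = λ/4 = 0.0363 m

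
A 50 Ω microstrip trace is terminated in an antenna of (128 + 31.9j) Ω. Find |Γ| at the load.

|Γ| ≈ 0.466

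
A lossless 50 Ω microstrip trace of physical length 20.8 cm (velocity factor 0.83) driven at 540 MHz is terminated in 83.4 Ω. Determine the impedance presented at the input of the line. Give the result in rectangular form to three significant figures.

Z_in ≈ 71.7 + j22.1 Ω

λ = v/f = 0.83·c / 540 MHz = 0.461 m
βl = 2π·l/λ = 2π × 0.451 = 162°
tan(βl) = tan(162°) = -0.317
Z_in = Z_0·(Z_L + jZ_0·tanβl)/(Z_0 + jZ_L·tanβl)
     = 50·(83.4 − j15.9)/(50 − j26.5)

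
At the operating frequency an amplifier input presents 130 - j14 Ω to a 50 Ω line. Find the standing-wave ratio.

VSWR ≈ 2.64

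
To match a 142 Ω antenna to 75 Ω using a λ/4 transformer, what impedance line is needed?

Z_qwt ≈ 103 Ω

Z_qwt = √(Z_0·R_L) = √(75 × 142) = √10650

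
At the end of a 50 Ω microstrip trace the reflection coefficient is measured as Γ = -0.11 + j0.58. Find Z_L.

Z_L ≈ 20.8 + j37 Ω

Z_L = Z_0·(1 + Γ)/(1 − Γ) = 50·(0.89 + j0.58)/(1.11 − j0.58)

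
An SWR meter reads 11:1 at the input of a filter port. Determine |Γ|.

|Γ| ≈ 0.833

|Γ| = (S − 1)/(S + 1) = (11 − 1)/(11 + 1) = 10/12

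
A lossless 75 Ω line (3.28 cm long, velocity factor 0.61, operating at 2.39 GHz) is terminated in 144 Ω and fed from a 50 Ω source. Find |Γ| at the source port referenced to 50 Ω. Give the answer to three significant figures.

λ = v/f = 0.61·c / 2.39 GHz = 0.0766 m
βl = 2π·l/λ = 2π × 0.428 = 154°
tan(βl) = -0.483
Z_in = Z_0·(Z_L + jZ_0·tanβl)/(Z_0 + jZ_L·tanβl) = 95.5 + j52.3 Ω
Γ_s = (Z_in − Z_s)/(Z_in + Z_s) = (45.5 + j52.3)/(145 + j52.3), |Γ_s| = 0.448

|Γ| ≈ 0.448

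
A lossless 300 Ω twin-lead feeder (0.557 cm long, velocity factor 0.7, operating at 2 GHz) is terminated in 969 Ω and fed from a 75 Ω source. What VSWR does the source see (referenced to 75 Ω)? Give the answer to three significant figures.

VSWR ≈ 11.7

λ = v/f = 0.7·c / 2 GHz = 0.105 m
βl = 2π·l/λ = 2π × 0.053 = 19.1°
tan(βl) = 0.346
Z_in = Z_0·(Z_L + jZ_0·tanβl)/(Z_0 + jZ_L·tanβl) = 482 − j435 Ω
Γ_s = (Z_in − Z_s)/(Z_in + Z_s) = (407 − j435)/(557 − j435), |Γ_s| = 0.843
VSWR = (1 + |Γ_s|)/(1 − |Γ_s|)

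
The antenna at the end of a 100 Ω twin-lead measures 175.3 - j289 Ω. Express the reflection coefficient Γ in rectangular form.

Γ = (Z_L − Z_0)/(Z_L + Z_0) = (75.3 − j289)/(275.3 − j289)

Γ ≈ 0.654 − j0.363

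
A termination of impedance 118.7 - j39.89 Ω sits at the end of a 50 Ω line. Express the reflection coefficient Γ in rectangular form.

Γ ≈ 0.439 − j0.133

Γ = (Z_L − Z_0)/(Z_L + Z_0) = (68.7 − j39.89)/(168.7 − j39.89)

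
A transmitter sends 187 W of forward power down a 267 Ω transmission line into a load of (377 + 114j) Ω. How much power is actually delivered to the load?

P_delivered ≈ 176 W

|Γ| = |(110 + j114)/(644 + j114)| = 0.242
|Γ|² = 0.0587
P_refl = |Γ|²·P_inc = 11 W, P_del = (1 − |Γ|²)·P_inc = 176 W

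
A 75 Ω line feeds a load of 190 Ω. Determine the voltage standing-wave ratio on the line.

For a purely resistive load, VSWR = R_L/Z_0 or Z_0/R_L (whichever > 1) = 190/75

VSWR ≈ 2.53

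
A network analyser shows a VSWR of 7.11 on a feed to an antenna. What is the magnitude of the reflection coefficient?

|Γ| ≈ 0.753

|Γ| = (S − 1)/(S + 1) = (7.11 − 1)/(7.11 + 1) = 6.11/8.11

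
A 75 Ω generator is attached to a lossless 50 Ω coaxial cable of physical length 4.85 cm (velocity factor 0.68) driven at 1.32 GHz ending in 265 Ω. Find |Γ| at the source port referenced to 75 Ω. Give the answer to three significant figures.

|Γ| ≈ 0.759

λ = v/f = 0.68·c / 1.32 GHz = 0.155 m
βl = 2π·l/λ = 2π × 0.314 = 113°
tan(βl) = -2.36
Z_in = Z_0·(Z_L + jZ_0·tanβl)/(Z_0 + jZ_L·tanβl) = 11.1 + j20.3 Ω
Γ_s = (Z_in − Z_s)/(Z_in + Z_s) = (-63.9 + j20.3)/(86.1 + j20.3), |Γ_s| = 0.759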